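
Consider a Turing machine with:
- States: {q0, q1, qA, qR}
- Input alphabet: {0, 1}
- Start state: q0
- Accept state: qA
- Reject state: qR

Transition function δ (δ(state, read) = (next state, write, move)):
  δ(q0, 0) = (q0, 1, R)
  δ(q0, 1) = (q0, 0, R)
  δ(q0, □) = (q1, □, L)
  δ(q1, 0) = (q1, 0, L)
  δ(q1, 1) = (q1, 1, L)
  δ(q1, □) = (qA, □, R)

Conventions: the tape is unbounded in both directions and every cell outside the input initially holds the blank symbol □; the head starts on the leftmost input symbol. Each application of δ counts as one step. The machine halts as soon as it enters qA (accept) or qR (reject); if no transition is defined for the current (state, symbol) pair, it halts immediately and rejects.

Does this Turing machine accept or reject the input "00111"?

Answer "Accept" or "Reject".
Step 0: [q0]00111 (head at position 0)
Step 1: δ(q0, 0) = (q0, 1, R)  ⊢  1[q0]0111 (head at position 1)
Step 2: δ(q0, 0) = (q0, 1, R)  ⊢  11[q0]111 (head at position 2)
Step 3: δ(q0, 1) = (q0, 0, R)  ⊢  110[q0]11 (head at position 3)
Step 4: δ(q0, 1) = (q0, 0, R)  ⊢  1100[q0]1 (head at position 4)
Step 5: δ(q0, 1) = (q0, 0, R)  ⊢  11000[q0]□ (head at position 5)
Step 6: δ(q0, □) = (q1, □, L)  ⊢  1100[q1]0□ (head at position 4)
Step 7: δ(q1, 0) = (q1, 0, L)  ⊢  110[q1]00□ (head at position 3)
Step 8: δ(q1, 0) = (q1, 0, L)  ⊢  11[q1]000□ (head at position 2)
Step 9: δ(q1, 0) = (q1, 0, L)  ⊢  1[q1]1000□ (head at position 1)
Step 10: δ(q1, 1) = (q1, 1, L)  ⊢  [q1]11000□ (head at position 0)
Step 11: δ(q1, 1) = (q1, 1, L)  ⊢  [q1]□11000□ (head at position -1)
Step 12: δ(q1, □) = (qA, □, R)  ⊢  □[qA]11000□ (head at position 0)
The machine is in qA, so it halts and accepts.

Final answer: Accept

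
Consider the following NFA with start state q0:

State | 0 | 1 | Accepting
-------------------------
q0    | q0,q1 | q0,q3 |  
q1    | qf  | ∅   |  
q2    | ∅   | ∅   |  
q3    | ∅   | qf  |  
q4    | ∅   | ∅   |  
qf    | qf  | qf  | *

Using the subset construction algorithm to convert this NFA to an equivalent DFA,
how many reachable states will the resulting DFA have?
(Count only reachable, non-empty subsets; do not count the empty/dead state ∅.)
Start subset: {q0}
{q0}: on 0 → {q0, q1}, on 1 → {q0, q3}
{q0, q1}: on 0 → {q0, q1, qf}, on 1 → {q0, q3}
{q0, q3}: on 0 → {q0, q1}, on 1 → {q0, q3, qf}
{q0, q1, qf}: on 0 → {q0, q1, qf}, on 1 → {q0, q3, qf}
{q0, q3, qf}: on 0 → {q0, q1, qf}, on 1 → {q0, q3, qf}
Reachable non-empty subsets: {q0}, {q0, q1}, {q0, q3}, {q0, q1, qf}, {q0, q3, qf} — 5 in total.

Final answer: 5 states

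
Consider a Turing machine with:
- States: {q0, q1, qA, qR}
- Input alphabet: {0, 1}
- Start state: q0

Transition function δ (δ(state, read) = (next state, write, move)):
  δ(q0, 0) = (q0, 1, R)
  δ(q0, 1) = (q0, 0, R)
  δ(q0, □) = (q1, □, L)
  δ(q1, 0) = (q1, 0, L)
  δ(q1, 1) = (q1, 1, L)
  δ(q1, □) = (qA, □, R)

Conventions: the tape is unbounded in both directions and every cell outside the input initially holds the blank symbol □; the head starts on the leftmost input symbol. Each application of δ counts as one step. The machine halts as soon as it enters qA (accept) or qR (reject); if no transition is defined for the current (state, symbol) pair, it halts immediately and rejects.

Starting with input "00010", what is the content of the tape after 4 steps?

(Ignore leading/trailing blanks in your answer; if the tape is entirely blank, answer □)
Step 0: [q0]00010 (head at position 0)
Step 1: δ(q0, 0) = (q0, 1, R)  ⊢  1[q0]0010 (head at position 1)
Step 2: δ(q0, 0) = (q0, 1, R)  ⊢  11[q0]010 (head at position 2)
Step 3: δ(q0, 0) = (q0, 1, R)  ⊢  111[q0]10 (head at position 3)
Step 4: δ(q0, 1) = (q0, 0, R)  ⊢  1110[q0]0 (head at position 4)
Tape after 4 steps (ignoring surrounding blanks): 11100

Final answer: Tape: 11100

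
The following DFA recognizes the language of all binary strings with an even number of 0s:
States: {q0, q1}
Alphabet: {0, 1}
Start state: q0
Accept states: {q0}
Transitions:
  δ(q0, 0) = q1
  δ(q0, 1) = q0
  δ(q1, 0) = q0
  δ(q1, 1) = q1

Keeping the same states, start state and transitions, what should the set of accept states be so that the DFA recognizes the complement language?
The DFA is complete (every state has a transition on every symbol), so the complement
is recognized by the same DFA with accepting and non-accepting states swapped.
Original accept states: {q0}
Complement accept states = All states - Original accept states
= {q0, q1} - {q0}
= {q1}
Complement language: strings with an ODD number of 0s

Final answer: {q1}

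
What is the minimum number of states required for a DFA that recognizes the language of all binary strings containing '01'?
Language: binary strings containing '01'
Lower bound (Myhill–Nerode): the prefixes ε, 0, 01 are pairwise distinguishable:
  ε vs 01: suffix ε distinguishes them (ε is rejected, 01 is accepted)
  0 vs 01: suffix ε distinguishes them (0 is rejected, 01 is accepted)
  ε vs 0: suffix 1 distinguishes them (ε·1 = 1 is rejected, 0·1 = 01 is accepted)
So any DFA needs at least 3 states.
Upper bound: a DFA with 3 states exists (one state per class above: 'no progress', 'last symbol 0', and 'seen 01' (accepting sink)).
Minimum states: 3

Final answer: 3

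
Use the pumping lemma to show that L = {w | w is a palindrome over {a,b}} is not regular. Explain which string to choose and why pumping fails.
Language: L = {w | w is a palindrome over {a,b}} (strings that read the same forwards and backwards)
Step 1: Assume for contradiction that L is regular, with pumping length p.
Step 2: Choose s = a^p b a^p. Then s ∈ L (it reads the same forwards and backwards) and |s| ≥ p.
Step 3: Consider any decomposition s = xyz with |xy| ≤ p and |y| > 0. Since |xy| ≤ p and the first p symbols of s are all a's, y = a^k for some k with 1 ≤ k ≤ p.
Step 4: Pumping up (i = 2): xy²z = a^(p+k) b a^p. Its reverse is a^p b a^(p+k) ≠ a^(p+k) b a^p (the single b is no longer in the middle), so xy²z is not a palindrome and xy²z ∉ L.
This contradicts the pumping lemma, so L is not regular.

Final answer: Choose s = a^p b a^p. Since |xy| ≤ p, y = a^k with k ≥ 1. Then xy²z = a^(p+k) b a^p is not a palindrome, so ∉ L.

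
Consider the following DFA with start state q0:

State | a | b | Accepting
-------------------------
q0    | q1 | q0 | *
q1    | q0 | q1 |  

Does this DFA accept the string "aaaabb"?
Start in q0.
Read 'a': q0 → q1
Read 'a': q1 → q0
Read 'a': q0 → q1
Read 'a': q1 → q0
Read 'b': q0 → q0
Read 'b': q0 → q0
Final state q0 is accepting, so the string is accepted.

Final answer: Yes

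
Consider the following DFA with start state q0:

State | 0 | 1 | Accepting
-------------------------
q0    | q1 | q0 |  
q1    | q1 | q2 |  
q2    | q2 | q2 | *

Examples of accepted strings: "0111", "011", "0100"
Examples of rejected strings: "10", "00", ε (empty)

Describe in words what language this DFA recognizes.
binary strings containing '01' as a substring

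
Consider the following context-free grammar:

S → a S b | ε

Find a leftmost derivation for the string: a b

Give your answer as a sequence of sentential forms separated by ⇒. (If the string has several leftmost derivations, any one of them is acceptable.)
Start with S.
Step 1: the leftmost non-terminal is S; apply S → a S b:  a S b
Step 2: the leftmost non-terminal is S; apply S → ε:  a b

Final answer: S ⇒ a S b ⇒ a b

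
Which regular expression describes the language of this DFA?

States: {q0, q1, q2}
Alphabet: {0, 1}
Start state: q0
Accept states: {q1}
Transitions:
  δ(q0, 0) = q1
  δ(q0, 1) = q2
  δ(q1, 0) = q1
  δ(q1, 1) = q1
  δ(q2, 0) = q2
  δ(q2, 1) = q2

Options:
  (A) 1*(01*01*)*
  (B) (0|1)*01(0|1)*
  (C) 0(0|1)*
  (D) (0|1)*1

Testing sample strings against the DFA:
  '000' -> accepted
  '110' -> rejected
  '1011' -> rejected
  '011' -> accepted
Checking each option for a counterexample:
  (A) 1*(01*01*)*: ε is rejected by the DFA but matches the regex → eliminated
  (B) (0|1)*01(0|1)*: '0' is accepted by the DFA but does not match the regex → eliminated
  (C) 0(0|1)*: agrees with the DFA on all strings of length ≤ 4
  (D) (0|1)*1: '0' is accepted by the DFA but does not match the regex → eliminated
Only (C) 0(0|1)* is consistent with the DFA.

Final answer: (C) 0(0|1)*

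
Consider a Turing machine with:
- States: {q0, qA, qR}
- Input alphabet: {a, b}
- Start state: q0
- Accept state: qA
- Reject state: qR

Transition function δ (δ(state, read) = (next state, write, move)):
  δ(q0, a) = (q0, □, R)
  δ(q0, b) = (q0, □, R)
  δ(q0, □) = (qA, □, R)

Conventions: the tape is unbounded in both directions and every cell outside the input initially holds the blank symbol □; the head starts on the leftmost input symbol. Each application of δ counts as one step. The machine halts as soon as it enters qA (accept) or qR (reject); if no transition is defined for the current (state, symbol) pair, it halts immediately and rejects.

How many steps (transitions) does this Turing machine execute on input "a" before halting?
Step 0: [q0]a (head at position 0)
Step 1: δ(q0, a) = (q0, □, R)  ⊢  □[q0]□ (head at position 1)
Step 2: δ(q0, □) = (qA, □, R)  ⊢  □□[qA]□ (head at position 2)
The machine is in qA, so it halts and accepts.
Number of transitions executed: 2.

Final answer: 2 steps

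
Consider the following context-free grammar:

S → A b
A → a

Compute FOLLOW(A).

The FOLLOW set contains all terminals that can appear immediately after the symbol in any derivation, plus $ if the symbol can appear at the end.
A occurs only in S → A b, where it is immediately followed by the terminal b. So FOLLOW(A) = {b}.

Final answer: {b}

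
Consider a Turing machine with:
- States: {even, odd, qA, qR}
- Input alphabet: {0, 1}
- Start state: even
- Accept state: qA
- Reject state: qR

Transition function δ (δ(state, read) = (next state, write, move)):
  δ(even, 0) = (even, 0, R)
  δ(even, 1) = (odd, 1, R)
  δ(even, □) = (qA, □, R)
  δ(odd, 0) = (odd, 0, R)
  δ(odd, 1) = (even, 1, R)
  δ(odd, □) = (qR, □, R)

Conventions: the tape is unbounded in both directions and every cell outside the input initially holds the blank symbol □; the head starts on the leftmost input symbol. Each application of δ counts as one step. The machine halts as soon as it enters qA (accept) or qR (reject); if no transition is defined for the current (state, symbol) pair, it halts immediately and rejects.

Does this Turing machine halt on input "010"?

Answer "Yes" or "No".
Step 0: [even]010 (head at position 0)
Step 1: δ(even, 0) = (even, 0, R)  ⊢  0[even]10 (head at position 1)
Step 2: δ(even, 1) = (odd, 1, R)  ⊢  01[odd]0 (head at position 2)
Step 3: δ(odd, 0) = (odd, 0, R)  ⊢  010[odd]□ (head at position 3)
Step 4: δ(odd, □) = (qR, □, R)  ⊢  010□[qR]□ (head at position 4)
The machine is in qR, so it halts and rejects.
It halts after 4 steps.

Final answer: Yes - halts after 4 steps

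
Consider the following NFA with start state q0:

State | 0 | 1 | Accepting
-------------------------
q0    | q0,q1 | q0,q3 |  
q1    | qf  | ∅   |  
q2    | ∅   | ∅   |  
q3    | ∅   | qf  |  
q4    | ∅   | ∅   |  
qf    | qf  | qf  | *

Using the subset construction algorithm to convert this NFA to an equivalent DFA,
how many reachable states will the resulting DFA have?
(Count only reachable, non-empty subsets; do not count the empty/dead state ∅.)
Start subset: {q0}
{q0}: on 0 → {q0, q1}, on 1 → {q0, q3}
{q0, q1}: on 0 → {q0, q1, qf}, on 1 → {q0, q3}
{q0, q3}: on 0 → {q0, q1}, on 1 → {q0, q3, qf}
{q0, q1, qf}: on 0 → {q0, q1, qf}, on 1 → {q0, q3, qf}
{q0, q3, qf}: on 0 → {q0, q1, qf}, on 1 → {q0, q3, qf}
Reachable non-empty subsets: {q0}, {q0, q1}, {q0, q3}, {q0, q1, qf}, {q0, q3, qf} — 5 in total.

Final answer: 5 states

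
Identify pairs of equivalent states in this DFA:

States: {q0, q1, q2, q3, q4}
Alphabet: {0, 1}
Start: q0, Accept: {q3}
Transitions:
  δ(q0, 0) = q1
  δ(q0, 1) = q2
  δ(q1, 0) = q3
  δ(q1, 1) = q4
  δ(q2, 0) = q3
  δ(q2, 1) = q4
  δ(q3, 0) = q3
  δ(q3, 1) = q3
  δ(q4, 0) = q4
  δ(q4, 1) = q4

Using the table-filling algorithm:
Round 0 – mark pairs where exactly one state is accepting: (q0,q3), (q1,q3), (q2,q3), (q3,q4)
Round 1 – newly marked: (q0,q1) [on 0: q1 vs q3, already marked]; (q0,q2) [on 0: q1 vs q3, already marked]; (q1,q4) [on 0: q3 vs q4, already marked]; (q2,q4) [on 0: q3 vs q4, already marked]
Round 2 – newly marked: (q0,q4) [on 0: q1 vs q4, already marked]
No further pairs can be marked.
(q1, q2) unmarked: δ(q1,0)=q3, δ(q2,0)=q3; δ(q1,1)=q4, δ(q2,1)=q4 → equivalent
Equivalent pairs: (q1, q2)

Final answer: Equivalent pairs: (q1, q2)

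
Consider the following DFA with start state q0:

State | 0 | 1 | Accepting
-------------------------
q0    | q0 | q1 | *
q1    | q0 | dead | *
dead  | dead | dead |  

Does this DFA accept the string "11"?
Start in q0.
Read '1': q0 → q1
Read '1': q1 → dead
Final state dead is not accepting, so the string is rejected.

Final answer: No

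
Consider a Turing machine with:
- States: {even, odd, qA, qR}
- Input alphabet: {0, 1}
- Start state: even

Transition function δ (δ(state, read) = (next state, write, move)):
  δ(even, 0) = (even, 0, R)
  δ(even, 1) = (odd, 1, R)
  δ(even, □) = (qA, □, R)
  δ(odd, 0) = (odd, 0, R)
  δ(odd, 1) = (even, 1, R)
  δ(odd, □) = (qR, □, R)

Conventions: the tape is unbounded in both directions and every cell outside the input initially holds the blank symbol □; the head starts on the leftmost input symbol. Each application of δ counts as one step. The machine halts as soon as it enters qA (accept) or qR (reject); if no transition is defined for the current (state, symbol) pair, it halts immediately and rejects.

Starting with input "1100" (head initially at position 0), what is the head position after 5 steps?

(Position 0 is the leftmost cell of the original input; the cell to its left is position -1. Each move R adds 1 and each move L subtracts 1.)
Step 0: [even]1100 (head at position 0)
Step 1: δ(even, 1) = (odd, 1, R)  ⊢  1[odd]100 (head at position 1)
Step 2: δ(odd, 1) = (even, 1, R)  ⊢  11[even]00 (head at position 2)
Step 3: δ(even, 0) = (even, 0, R)  ⊢  110[even]0 (head at position 3)
Step 4: δ(even, 0) = (even, 0, R)  ⊢  1100[even]□ (head at position 4)
Step 5: δ(even, □) = (qA, □, R)  ⊢  1100□[qA]□ (head at position 5)
Head position after 5 steps: 5

Final answer: Position 5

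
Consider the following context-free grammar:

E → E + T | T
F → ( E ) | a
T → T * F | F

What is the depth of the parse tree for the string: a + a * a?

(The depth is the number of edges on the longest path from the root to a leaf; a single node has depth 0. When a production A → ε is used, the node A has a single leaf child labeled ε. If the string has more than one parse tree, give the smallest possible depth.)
The grammar is unambiguous; the parse tree of a + a * a is:
E → E + T at the root (depth 0).
  Left E (depth 1) → T (2) → F (3) → a (4).
  Right T (depth 1) → T * F; that T (2) → F (3) → a (4); F (2) → a (3).
The longest root-to-leaf paths have 4 edges.
Depth = 4.

Final answer: 4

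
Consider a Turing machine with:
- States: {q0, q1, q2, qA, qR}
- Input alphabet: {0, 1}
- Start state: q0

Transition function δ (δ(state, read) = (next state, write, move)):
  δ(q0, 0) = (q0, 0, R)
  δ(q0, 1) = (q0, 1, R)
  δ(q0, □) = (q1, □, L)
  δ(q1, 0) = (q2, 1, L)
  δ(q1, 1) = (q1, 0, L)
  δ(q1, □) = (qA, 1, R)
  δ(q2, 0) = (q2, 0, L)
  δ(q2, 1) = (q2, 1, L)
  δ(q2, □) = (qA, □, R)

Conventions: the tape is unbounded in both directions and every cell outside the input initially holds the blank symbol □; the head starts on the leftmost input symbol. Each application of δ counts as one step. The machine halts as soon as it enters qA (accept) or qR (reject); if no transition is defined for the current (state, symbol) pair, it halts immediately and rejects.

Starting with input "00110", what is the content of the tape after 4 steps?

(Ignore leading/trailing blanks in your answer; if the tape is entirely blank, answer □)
Step 0: [q0]00110 (head at position 0)
Step 1: δ(q0, 0) = (q0, 0, R)  ⊢  0[q0]0110 (head at position 1)
Step 2: δ(q0, 0) = (q0, 0, R)  ⊢  00[q0]110 (head at position 2)
Step 3: δ(q0, 1) = (q0, 1, R)  ⊢  001[q0]10 (head at position 3)
Step 4: δ(q0, 1) = (q0, 1, R)  ⊢  0011[q0]0 (head at position 4)
Tape after 4 steps (ignoring surrounding blanks): 00110

Final answer: Tape: 00110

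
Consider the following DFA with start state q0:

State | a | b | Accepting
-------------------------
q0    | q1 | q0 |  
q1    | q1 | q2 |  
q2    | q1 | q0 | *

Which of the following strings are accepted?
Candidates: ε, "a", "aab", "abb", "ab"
ε: q0; q0 is not accepting → rejected
"a": q0 → q1; q1 is not accepting → rejected
"aab": q0 → q1 → q1 → q2; q2 is accepting → accepted
"abb": q0 → q1 → q2 → q0; q0 is not accepting → rejected
"ab": q0 → q1 → q2; q2 is accepting → accepted

Final answer: "aab", "ab"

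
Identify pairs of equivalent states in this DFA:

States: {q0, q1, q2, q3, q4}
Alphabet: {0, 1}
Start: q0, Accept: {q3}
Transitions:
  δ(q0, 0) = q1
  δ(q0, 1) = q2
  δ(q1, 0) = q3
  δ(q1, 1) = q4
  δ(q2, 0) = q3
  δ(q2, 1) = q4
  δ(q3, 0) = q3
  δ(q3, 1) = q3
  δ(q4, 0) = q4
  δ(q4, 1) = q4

Using the table-filling algorithm:
Round 0 – mark pairs where exactly one state is accepting: (q0,q3), (q1,q3), (q2,q3), (q3,q4)
Round 1 – newly marked: (q0,q1) [on 0: q1 vs q3, already marked]; (q0,q2) [on 0: q1 vs q3, already marked]; (q1,q4) [on 0: q3 vs q4, already marked]; (q2,q4) [on 0: q3 vs q4, already marked]
Round 2 – newly marked: (q0,q4) [on 0: q1 vs q4, already marked]
No further pairs can be marked.
(q1, q2) unmarked: δ(q1,0)=q3, δ(q2,0)=q3; δ(q1,1)=q4, δ(q2,1)=q4 → equivalent
Equivalent pairs: (q1, q2)

Final answer: Equivalent pairs: (q1, q2)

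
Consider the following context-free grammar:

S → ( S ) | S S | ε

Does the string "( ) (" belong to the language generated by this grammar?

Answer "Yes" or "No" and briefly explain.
Each production adds parentheses only in matched pairs (S → ( S )) or none at all, so every derived string has equally many '(' and ')'. The string ( ) ( has two '(' and one ')', so it cannot be derived.

Final answer: No - no valid derivation exists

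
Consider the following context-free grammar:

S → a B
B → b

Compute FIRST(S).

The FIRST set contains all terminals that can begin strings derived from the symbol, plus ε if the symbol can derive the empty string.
S has the single production S → a B, whose right-hand side begins with the terminal a. So FIRST(S) = {a}.

Final answer: {a}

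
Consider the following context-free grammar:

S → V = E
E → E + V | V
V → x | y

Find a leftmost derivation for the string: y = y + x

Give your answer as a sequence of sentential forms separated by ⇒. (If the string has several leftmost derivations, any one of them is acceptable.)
Start with S.
Step 1: the leftmost non-terminal is S; apply S → V = E:  V = E
Step 2: the leftmost non-terminal is V; apply V → y:  y = E
Step 3: the leftmost non-terminal is E; apply E → E + V:  y = E + V
Step 4: the leftmost non-terminal is E; apply E → V:  y = V + V
Step 5: the leftmost non-terminal is V; apply V → y:  y = y + V
Step 6: the leftmost non-terminal is V; apply V → x:  y = y + x

Final answer: S ⇒ V = E ⇒ y = E ⇒ y = E + V ⇒ y = V + V ⇒ y = y + V ⇒ y = y + x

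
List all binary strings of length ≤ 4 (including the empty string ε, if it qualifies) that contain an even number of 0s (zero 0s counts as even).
Checking every binary string of length 0 to 4:
  Length 0: accepted: ε | rejected: (none)
  Length 1: accepted: 1 | rejected: 0
  Length 2: accepted: 00, 11 | rejected: 01, 10
  Length 3: accepted: 001, 010, 100, 111 | rejected: 000, 011, 101, 110
  Length 4: accepted: 0000, 0011, 0101, 0110, 1001, 1010, 1100, 1111 | rejected: 0001, 0010, 0100, 0111, 1000, 1011, 1101, 1110
Total: 16 string(s).

Final answer: ε, 1, 00, 11, 001, 010, 100, 111, 0000, 0011, 0101, 0110, 1001, 1010, 1100, 1111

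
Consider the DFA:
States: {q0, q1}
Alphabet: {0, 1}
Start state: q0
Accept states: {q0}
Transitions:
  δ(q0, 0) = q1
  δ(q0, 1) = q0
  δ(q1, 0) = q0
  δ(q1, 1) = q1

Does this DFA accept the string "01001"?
Processing string "01001":
  q0 --0--> q1
  q1 --1--> q1
  q1 --0--> q0
  q0 --0--> q1
  q1 --1--> q1
Final state: q1
Accept states: {q0}
q1 is not an accept state, so the string is rejected.

Final answer: No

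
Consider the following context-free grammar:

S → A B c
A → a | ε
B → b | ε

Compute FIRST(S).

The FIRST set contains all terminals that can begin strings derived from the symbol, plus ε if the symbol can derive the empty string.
FIRST(A) = {a, ε} (A → a | ε) and FIRST(B) = {b, ε} (B → b | ε).
For S → A B c: add FIRST(A) minus ε = {a}; A is nullable, so also add FIRST(B) minus ε = {b}; B is nullable too, so also add FIRST(c) = {c}. The terminal c is never erased, so S is not nullable and ε is not included.
FIRST(S) = {a, b, c}.

Final answer: {a, b, c}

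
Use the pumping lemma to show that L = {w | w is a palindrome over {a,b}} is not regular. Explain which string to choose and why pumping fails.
Language: L = {w | w is a palindrome over {a,b}} (strings that read the same forwards and backwards)
Step 1: Assume for contradiction that L is regular, with pumping length p.
Step 2: Choose s = a^p b a^p. Then s ∈ L (it reads the same forwards and backwards) and |s| ≥ p.
Step 3: Consider any decomposition s = xyz with |xy| ≤ p and |y| > 0. Since |xy| ≤ p and the first p symbols of s are all a's, y = a^k for some k with 1 ≤ k ≤ p.
Step 4: Pumping up (i = 2): xy²z = a^(p+k) b a^p. Its reverse is a^p b a^(p+k) ≠ a^(p+k) b a^p (the single b is no longer in the middle), so xy²z is not a palindrome and xy²z ∉ L.
This contradicts the pumping lemma, so L is not regular.

Final answer: Choose s = a^p b a^p. Since |xy| ≤ p, y = a^k with k ≥ 1. Then xy²z = a^(p+k) b a^p is not a palindrome, so ∉ L.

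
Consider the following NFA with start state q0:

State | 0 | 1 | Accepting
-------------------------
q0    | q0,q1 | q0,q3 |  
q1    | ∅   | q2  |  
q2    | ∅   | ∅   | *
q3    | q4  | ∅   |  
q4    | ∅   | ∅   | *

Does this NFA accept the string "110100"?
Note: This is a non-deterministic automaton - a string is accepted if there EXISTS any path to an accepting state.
Track the set of states the NFA could be in: start {q0}
Read '1': {q0} → {q0, q3}
Read '1': {q0, q3} → {q0, q3}
Read '0': {q0, q3} → {q0, q1, q4}
Read '1': {q0, q1, q4} → {q0, q2, q3}
Read '0': {q0, q2, q3} → {q0, q1, q4}
Read '0': {q0, q1, q4} → {q0, q1}
Final set {q0, q1} contains no accepting state → rejected.

Final answer: No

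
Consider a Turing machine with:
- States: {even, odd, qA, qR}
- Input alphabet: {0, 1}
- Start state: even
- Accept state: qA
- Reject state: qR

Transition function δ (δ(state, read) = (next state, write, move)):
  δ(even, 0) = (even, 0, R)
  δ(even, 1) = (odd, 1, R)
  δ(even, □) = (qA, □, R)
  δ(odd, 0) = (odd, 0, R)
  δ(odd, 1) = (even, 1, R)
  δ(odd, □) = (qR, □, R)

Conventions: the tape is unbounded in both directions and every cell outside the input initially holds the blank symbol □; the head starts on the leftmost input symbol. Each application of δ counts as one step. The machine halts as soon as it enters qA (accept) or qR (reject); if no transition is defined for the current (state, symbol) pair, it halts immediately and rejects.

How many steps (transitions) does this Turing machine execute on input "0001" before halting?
Step 0: [even]0001 (head at position 0)
Step 1: δ(even, 0) = (even, 0, R)  ⊢  0[even]001 (head at position 1)
Step 2: δ(even, 0) = (even, 0, R)  ⊢  00[even]01 (head at position 2)
Step 3: δ(even, 0) = (even, 0, R)  ⊢  000[even]1 (head at position 3)
Step 4: δ(even, 1) = (odd, 1, R)  ⊢  0001[odd]□ (head at position 4)
Step 5: δ(odd, □) = (qR, □, R)  ⊢  0001□[qR]□ (head at position 5)
The machine is in qR, so it halts and rejects.
Number of transitions executed: 5.

Final answer: 5 steps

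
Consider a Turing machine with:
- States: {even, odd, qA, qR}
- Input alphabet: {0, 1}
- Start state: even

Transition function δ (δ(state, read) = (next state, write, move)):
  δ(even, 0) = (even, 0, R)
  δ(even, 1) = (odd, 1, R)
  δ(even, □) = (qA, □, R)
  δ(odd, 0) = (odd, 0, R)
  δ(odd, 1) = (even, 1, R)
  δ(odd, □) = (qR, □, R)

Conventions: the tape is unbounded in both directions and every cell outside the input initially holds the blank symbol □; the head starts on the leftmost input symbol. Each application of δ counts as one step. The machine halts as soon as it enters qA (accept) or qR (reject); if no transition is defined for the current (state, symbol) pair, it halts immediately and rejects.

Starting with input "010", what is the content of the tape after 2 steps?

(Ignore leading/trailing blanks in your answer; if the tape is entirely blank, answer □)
Step 0: [even]010 (head at position 0)
Step 1: δ(even, 0) = (even, 0, R)  ⊢  0[even]10 (head at position 1)
Step 2: δ(even, 1) = (odd, 1, R)  ⊢  01[odd]0 (head at position 2)
Tape after 2 steps (ignoring surrounding blanks): 010

Final answer: Tape: 010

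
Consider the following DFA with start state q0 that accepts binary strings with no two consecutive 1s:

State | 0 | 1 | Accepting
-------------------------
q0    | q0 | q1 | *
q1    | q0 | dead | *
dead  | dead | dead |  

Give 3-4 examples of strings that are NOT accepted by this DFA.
Any strings that end in a non-accepting state work; for example:
"11": q0 → q1 → dead; dead is not accepting → rejected
"110": q0 → q1 → dead → dead; dead is not accepting → rejected
"0011": q0 → q0 → q0 → q1 → dead; dead is not accepting → rejected
"1111": q0 → q1 → dead → dead → dead; dead is not accepting → rejected

Final answer: "11", "110", "0011", "1111"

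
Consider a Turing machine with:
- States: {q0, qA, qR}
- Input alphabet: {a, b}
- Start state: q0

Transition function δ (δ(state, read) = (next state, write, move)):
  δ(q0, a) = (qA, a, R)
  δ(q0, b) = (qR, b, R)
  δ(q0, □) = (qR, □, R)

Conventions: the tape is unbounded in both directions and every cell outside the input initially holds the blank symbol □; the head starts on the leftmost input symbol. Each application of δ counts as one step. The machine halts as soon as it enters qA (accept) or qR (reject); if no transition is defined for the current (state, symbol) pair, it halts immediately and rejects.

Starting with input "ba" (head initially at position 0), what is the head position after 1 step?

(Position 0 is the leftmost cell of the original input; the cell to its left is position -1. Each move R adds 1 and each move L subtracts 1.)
Step 0: [q0]ba (head at position 0)
Step 1: δ(q0, b) = (qR, b, R)  ⊢  b[qR]a (head at position 1)
Head position after 1 step: 1

Final answer: Position 1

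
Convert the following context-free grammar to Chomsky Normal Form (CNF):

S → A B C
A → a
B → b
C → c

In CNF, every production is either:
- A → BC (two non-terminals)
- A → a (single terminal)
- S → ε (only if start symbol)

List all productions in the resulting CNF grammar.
The grammar has no ε-productions or unit productions to eliminate.
A → a is already in CNF (single terminal) – keep it.
B → b is already in CNF (single terminal) – keep it.
C → c is already in CNF (single terminal) – keep it.
S → A B C has 3 symbols on the right: break it into binary productions S → A X0, X0 → B C.
Resulting CNF grammar (5 productions): A → a; B → b; C → c; S → A X0; X0 → B C

Final answer: A → a; B → b; C → c; S → A X0; X0 → B C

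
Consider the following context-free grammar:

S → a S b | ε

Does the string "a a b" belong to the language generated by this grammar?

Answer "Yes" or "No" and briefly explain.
Every derivation applies S → a S b some number n of times and then S → ε, producing a^n b^n with equally many a's and b's. The string a a b has two a's but only one b, so it cannot be derived.

Final answer: No - no valid derivation exists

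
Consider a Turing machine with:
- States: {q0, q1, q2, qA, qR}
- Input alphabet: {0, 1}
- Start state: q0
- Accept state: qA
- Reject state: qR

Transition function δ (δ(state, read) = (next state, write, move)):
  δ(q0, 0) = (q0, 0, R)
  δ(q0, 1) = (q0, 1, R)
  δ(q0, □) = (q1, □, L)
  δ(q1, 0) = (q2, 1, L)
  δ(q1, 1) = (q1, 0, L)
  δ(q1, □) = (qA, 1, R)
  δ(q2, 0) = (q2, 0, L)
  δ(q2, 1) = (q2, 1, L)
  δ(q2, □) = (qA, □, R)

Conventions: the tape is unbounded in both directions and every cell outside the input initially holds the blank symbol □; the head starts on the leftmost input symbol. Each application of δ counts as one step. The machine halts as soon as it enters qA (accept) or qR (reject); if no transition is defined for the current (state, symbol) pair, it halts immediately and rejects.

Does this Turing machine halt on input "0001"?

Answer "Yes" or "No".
Step 0: [q0]0001 (head at position 0)
Step 1: δ(q0, 0) = (q0, 0, R)  ⊢  0[q0]001 (head at position 1)
Step 2: δ(q0, 0) = (q0, 0, R)  ⊢  00[q0]01 (head at position 2)
Step 3: δ(q0, 0) = (q0, 0, R)  ⊢  000[q0]1 (head at position 3)
Step 4: δ(q0, 1) = (q0, 1, R)  ⊢  0001[q0]□ (head at position 4)
Step 5: δ(q0, □) = (q1, □, L)  ⊢  000[q1]1□ (head at position 3)
Step 6: δ(q1, 1) = (q1, 0, L)  ⊢  00[q1]00□ (head at position 2)
Step 7: δ(q1, 0) = (q2, 1, L)  ⊢  0[q2]010□ (head at position 1)
Step 8: δ(q2, 0) = (q2, 0, L)  ⊢  [q2]0010□ (head at position 0)
Step 9: δ(q2, 0) = (q2, 0, L)  ⊢  [q2]□0010□ (head at position -1)
Step 10: δ(q2, □) = (qA, □, R)  ⊢  □[qA]0010□ (head at position 0)
The machine is in qA, so it halts and accepts.
It halts after 10 steps.

Final answer: Yes - halts after 10 steps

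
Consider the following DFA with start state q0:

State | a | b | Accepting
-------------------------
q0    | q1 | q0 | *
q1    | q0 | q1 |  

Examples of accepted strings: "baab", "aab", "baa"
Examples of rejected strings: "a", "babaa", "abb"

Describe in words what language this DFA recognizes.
strings over {a,b} with an even number of a's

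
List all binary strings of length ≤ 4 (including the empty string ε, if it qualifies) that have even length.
Checking every binary string of length 0 to 4:
  Length 0: accepted: ε | rejected: (none)
  Length 1: accepted: (none) | rejected: 0, 1
  Length 2: accepted: 00, 01, 10, 11 | rejected: (none)
  Length 3: accepted: (none) | rejected: 000, 001, 010, 011, 100, 101, 110, 111
  Length 4: accepted: 0000, 0001, 0010, 0011, 0100, 0101, 0110, 0111, 1000, 1001, 1010, 1011, 1100, 1101, 1110, 1111 | rejected: (none)
Total: 21 string(s).

Final answer: ε, 00, 01, 10, 11, 0000, 0001, 0010, 0011, 0100, 0101, 0110, 0111, 1000, 1001, 1010, 1011, 1100, 1101, 1110, 1111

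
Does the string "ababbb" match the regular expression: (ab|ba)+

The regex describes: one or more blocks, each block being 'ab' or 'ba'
No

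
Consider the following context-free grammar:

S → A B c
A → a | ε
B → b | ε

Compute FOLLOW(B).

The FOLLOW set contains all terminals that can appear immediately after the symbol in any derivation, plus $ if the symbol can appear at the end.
B occurs in S → A B c, immediately followed by the terminal c. So FOLLOW(B) = {c}.

Final answer: {c}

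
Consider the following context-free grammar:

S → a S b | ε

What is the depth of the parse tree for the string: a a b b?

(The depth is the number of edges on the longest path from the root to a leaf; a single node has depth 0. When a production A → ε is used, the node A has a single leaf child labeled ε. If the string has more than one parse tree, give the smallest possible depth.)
The only parse tree applies S → a S b 2 times (once per matching a…b pair) and then S → ε.
The S nodes sit at depths 0, 1, …, 2; the innermost S (depth 2) has the single child ε at depth 3.
The terminal leaves a, b are at depths 1..2, so the longest root-to-leaf path is S → S → … → S → ε with 3 edges.
Depth = 3.

Final answer: 3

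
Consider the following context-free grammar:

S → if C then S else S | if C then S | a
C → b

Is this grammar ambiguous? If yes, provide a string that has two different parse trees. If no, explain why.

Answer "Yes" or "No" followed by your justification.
The 'dangling else' can attach to either if. Two leftmost derivations of  if b then if b then a else a:
  (1) S ⇒ if C then S else S ⇒ if b then S else S ⇒ if b then if C then S else S ⇒ if b then if b then S else S ⇒ if b then if b then a else S ⇒ if b then if b then a else a   (else belongs to the outer if)
  (2) S ⇒ if C then S ⇒ if b then S ⇒ if b then if C then S else S ⇒ if b then if b then S else S ⇒ if b then if b then a else S ⇒ if b then if b then a else a   (else belongs to the inner if)
Two distinct parse trees for the same string, so the grammar is ambiguous.

Final answer: Yes - the string 'if b then if b then a else a' has two distinct leftmost derivations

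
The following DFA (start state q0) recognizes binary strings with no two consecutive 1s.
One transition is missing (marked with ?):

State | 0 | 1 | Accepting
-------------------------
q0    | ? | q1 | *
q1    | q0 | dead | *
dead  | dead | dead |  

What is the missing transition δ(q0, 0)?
q0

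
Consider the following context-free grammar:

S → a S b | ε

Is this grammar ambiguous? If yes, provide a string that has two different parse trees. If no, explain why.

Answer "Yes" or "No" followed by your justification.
At every step exactly one production applies: if the remaining string to generate is non-empty it starts with a and ends with b, forcing S → a S b; if it is empty, S → ε is forced. Hence each string a^n b^n has exactly one derivation (S → a S b applied n times, then S → ε) and one parse tree.

Final answer: No - the grammar is unambiguous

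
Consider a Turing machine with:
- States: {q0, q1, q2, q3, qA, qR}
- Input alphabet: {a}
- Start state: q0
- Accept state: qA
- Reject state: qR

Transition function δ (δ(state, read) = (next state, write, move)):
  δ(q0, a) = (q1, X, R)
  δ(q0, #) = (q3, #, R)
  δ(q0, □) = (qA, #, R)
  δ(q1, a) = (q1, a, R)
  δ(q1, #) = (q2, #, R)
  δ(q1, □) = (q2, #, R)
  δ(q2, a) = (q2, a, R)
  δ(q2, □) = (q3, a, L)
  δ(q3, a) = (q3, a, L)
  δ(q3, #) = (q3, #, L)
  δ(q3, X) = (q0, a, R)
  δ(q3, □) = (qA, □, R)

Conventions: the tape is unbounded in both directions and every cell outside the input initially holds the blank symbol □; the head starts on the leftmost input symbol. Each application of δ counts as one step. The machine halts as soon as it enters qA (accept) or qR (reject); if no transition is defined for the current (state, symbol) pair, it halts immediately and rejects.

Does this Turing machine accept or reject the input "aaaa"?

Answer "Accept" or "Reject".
Trace (configuration after each step, as tape_left[state]tape_right with head position):
Step 0: [q0]aaaa (head at position 0)
Step 1: X[q1]aaa (head 1)
Step 2: Xa[q1]aa (head 2)
Step 3: Xaa[q1]a (head 3)
Step 4: Xaaa[q1]□ (head 4)
Step 5: Xaaa#[q2]□ (head 5)
Step 6: Xaaa[q3]#a (head 4)
Step 7: Xaa[q3]a#a (head 3)
Step 8: Xa[q3]aa#a (head 2)
Step 9: X[q3]aaa#a (head 1)
Step 10: [q3]Xaaa#a (head 0)
Step 11: a[q0]aaa#a (head 1)
Step 12: aX[q1]aa#a (head 2)
Step 13: aXa[q1]a#a (head 3)
Step 14: aXaa[q1]#a (head 4)
Step 15: aXaa#[q2]a (head 5)
Step 16: aXaa#a[q2]□ (head 6)
Step 17: aXaa#[q3]aa (head 5)
Step 18: aXaa[q3]#aa (head 4)
Step 19: aXa[q3]a#aa (head 3)
Step 20: aX[q3]aa#aa (head 2)
Step 21: a[q3]Xaa#aa (head 1)
Step 22: aa[q0]aa#aa (head 2)
Step 23: aaX[q1]a#aa (head 3)
Step 24: aaXa[q1]#aa (head 4)
Step 25: aaXa#[q2]aa (head 5)
Step 26: aaXa#a[q2]a (head 6)
Step 27: aaXa#aa[q2]□ (head 7)
Step 28: aaXa#a[q3]aa (head 6)
Step 29: aaXa#[q3]aaa (head 5)
Step 30: aaXa[q3]#aaa (head 4)
Step 31: aaX[q3]a#aaa (head 3)
Step 32: aa[q3]Xa#aaa (head 2)
Step 33: aaa[q0]a#aaa (head 3)
Step 34: aaaX[q1]#aaa (head 4)
Step 35: aaaX#[q2]aaa (head 5)
Step 36: aaaX#a[q2]aa (head 6)
Step 37: aaaX#aa[q2]a (head 7)
Step 38: aaaX#aaa[q2]□ (head 8)
Step 39: aaaX#aa[q3]aa (head 7)
Step 40: aaaX#a[q3]aaa (head 6)
Step 41: aaaX#[q3]aaaa (head 5)
Step 42: aaaX[q3]#aaaa (head 4)
Step 43: aaa[q3]X#aaaa (head 3)
Step 44: aaaa[q0]#aaaa (head 4)
Step 45: aaaa#[q3]aaaa (head 5)
Step 46: aaaa[q3]#aaaa (head 4)
Step 47: aaa[q3]a#aaaa (head 3)
Step 48: aa[q3]aa#aaaa (head 2)
Step 49: a[q3]aaa#aaaa (head 1)
Step 50: [q3]aaaa#aaaa (head 0)
Step 51: [q3]□aaaa#aaaa (head -1)
Step 52: □[qA]aaaa#aaaa (head 0)
The machine is in qA, so it halts and accepts.

Final answer: Accept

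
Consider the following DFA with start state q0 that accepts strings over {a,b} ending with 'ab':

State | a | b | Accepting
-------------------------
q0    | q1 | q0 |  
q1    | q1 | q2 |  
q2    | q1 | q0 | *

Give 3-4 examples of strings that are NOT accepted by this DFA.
Any strings that end in a non-accepting state work; for example:
"aa": q0 → q1 → q1; q1 is not accepting → rejected
"bba": q0 → q0 → q0 → q1; q1 is not accepting → rejected
"babb": q0 → q0 → q1 → q2 → q0; q0 is not accepting → rejected
"bbaa": q0 → q0 → q0 → q1 → q1; q1 is not accepting → rejected

Final answer: "aa", "bba", "babb", "bbaa"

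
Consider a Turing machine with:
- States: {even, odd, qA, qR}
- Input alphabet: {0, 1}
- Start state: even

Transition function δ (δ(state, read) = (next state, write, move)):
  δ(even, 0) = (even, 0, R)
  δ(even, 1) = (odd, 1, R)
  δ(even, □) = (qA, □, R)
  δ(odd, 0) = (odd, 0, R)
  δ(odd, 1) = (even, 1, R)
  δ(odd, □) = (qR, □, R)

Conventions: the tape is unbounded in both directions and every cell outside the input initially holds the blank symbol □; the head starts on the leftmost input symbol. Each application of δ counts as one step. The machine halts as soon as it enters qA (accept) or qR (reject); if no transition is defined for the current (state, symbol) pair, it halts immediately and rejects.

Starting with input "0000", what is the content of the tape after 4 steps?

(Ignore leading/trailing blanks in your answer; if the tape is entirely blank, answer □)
Step 0: [even]0000 (head at position 0)
Step 1: δ(even, 0) = (even, 0, R)  ⊢  0[even]000 (head at position 1)
Step 2: δ(even, 0) = (even, 0, R)  ⊢  00[even]00 (head at position 2)
Step 3: δ(even, 0) = (even, 0, R)  ⊢  000[even]0 (head at position 3)
Step 4: δ(even, 0) = (even, 0, R)  ⊢  0000[even]□ (head at position 4)
Tape after 4 steps (ignoring surrounding blanks): 0000

Final answer: Tape: 0000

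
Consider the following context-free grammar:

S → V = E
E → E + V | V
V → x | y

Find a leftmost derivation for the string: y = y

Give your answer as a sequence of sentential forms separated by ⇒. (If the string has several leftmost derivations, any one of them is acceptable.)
Start with S.
Step 1: the leftmost non-terminal is S; apply S → V = E:  V = E
Step 2: the leftmost non-terminal is V; apply V → y:  y = E
Step 3: the leftmost non-terminal is E; apply E → V:  y = V
Step 4: the leftmost non-terminal is V; apply V → y:  y = y

Final answer: S ⇒ V = E ⇒ y = E ⇒ y = V ⇒ y = y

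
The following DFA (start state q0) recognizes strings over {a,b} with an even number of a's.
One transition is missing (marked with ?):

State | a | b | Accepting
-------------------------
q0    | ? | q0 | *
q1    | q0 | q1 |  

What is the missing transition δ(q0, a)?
q1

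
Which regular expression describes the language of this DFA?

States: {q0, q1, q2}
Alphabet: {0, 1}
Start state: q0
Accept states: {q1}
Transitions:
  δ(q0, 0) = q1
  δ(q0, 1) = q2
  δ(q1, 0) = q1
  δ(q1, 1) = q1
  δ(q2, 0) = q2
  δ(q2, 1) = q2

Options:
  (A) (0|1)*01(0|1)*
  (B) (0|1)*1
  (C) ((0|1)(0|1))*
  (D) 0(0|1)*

Testing sample strings against the DFA:
  '000' -> accepted
  '1001' -> rejected
  '100' -> rejected
  '11111' -> rejected
Checking each option for a counterexample:
  (A) (0|1)*01(0|1)*: '0' is accepted by the DFA but does not match the regex → eliminated
  (B) (0|1)*1: '0' is accepted by the DFA but does not match the regex → eliminated
  (C) ((0|1)(0|1))*: ε is rejected by the DFA but matches the regex → eliminated
  (D) 0(0|1)*: agrees with the DFA on all strings of length ≤ 4
Only (D) 0(0|1)* is consistent with the DFA.

Final answer: (D) 0(0|1)*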